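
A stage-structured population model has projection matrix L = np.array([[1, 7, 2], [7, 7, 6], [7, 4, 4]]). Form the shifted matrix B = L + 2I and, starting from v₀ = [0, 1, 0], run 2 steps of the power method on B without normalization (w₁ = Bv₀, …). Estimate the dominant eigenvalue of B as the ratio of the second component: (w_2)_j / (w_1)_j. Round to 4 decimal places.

B = L + 2I has rows (3, 7, 2); (7, 9, 6); (7, 4, 6)
w1 = Bv₀ = (3·0 + 7·1 + 2·0; 7·0 + 9·1 + 6·0; 7·0 + 4·1 + 6·0) = (7, 9, 4)
w2 = Bw1 = (3·7 + 7·9 + 2·4; 7·7 + 9·9 + 6·4; 7·7 + 4·9 + 6·4) = (92, 154, 109)
Ratio: 154/9 = 17.1111

μ ≈ 17.1111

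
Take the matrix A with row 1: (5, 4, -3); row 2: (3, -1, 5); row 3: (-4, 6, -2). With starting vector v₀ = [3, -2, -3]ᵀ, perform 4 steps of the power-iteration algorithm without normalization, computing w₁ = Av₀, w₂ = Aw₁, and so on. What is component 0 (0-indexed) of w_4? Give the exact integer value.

5286

w1 = Av₀ = (5·3 + 4·(-2) + (-3)·(-3); 3·3 + (-1)·(-2) + 5·(-3); (-4)·3 + 6·(-2) + (-2)·(-3)) = (16, -4, -18)
w2 = Aw1 = (5·16 + 4·(-4) + (-3)·(-18); 3·16 + (-1)·(-4) + 5·(-18); (-4)·16 + 6·(-4) + (-2)·(-18)) = (118, -38, -52)
w3 = Aw2 = (594, 132, -596)
w4 = Aw3 = (5286, -1330, -392)
The requested component of w4 is 5286.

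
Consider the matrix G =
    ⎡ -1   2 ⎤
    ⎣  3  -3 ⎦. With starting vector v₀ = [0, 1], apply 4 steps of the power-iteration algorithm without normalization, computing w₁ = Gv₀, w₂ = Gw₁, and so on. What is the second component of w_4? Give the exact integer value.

321

w1 = Gv₀ = ((-1)·0 + 2·1; 3·0 + (-3)·1) = (2, -3)
w2 = Gw1 = ((-1)·2 + 2·(-3); 3·2 + (-3)·(-3)) = (-8, 15)
w3 = Gw2 = (38, -69)
w4 = Gw3 = (-176, 321)
The requested component of w4 is 321.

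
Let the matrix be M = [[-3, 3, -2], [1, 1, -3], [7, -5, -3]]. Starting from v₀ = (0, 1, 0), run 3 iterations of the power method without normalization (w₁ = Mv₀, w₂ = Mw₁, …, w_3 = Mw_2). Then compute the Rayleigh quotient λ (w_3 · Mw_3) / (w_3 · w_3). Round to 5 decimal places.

w1 = Mv₀ = ((-3)·0 + 3·1 + (-2)·0; 1·0 + 1·1 + (-3)·0; 7·0 + (-5)·1 + (-3)·0) = (3, 1, -5)
w2 = Mw1 = ((-3)·3 + 3·1 + (-2)·(-5); 1·3 + 1·1 + (-3)·(-5); 7·3 + (-5)·1 + (-3)·(-5)) = (4, 19, 31)
w3 = Mw2 = (-17, -70, -160)
Mw3 = (161, 393, 711)
w3·Mw3 = (-17)·161 + (-70)·393 + (-160)·711 = -144007; w3·w3 = (-17)·(-17) + (-70)·(-70) + (-160)·(-160) = 30789
λ ≈ -144007/30789 = -4.67722

-4.67722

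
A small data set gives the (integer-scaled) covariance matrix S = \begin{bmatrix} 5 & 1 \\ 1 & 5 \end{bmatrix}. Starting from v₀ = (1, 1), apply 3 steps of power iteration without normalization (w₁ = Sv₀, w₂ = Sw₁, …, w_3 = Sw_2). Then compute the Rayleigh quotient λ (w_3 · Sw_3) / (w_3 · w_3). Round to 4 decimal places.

6.0000

w1 = Sv₀ = (6, 6)
w2 = Sw1 = (36, 36)
w3 = Sw2 = (216, 216)
Sw3 = (1296, 1296)
w3·Sw3 = 216·1296 + 216·1296 = 559872; w3·w3 = 216·216 + 216·216 = 93312
λ ≈ 559872/93312 = 6.0000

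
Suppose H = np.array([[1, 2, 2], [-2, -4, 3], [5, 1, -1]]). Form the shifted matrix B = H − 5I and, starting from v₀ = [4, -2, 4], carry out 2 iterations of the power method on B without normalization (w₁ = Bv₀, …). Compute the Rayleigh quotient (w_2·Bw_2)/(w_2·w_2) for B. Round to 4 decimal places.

B = H − 5I has rows (-4, 2, 2); (-2, -9, 3); (5, 1, -6)
w1 = Bv₀ = (-12, 22, -6)
w2 = Bw1 = (80, -192, -2)
Bw2 = (-708, 1562, 220)
w2·Bw2 = -356984; w2·w2 = 43268; μ ≈ -356984/43268 = -8.2505

μ ≈ -8.2505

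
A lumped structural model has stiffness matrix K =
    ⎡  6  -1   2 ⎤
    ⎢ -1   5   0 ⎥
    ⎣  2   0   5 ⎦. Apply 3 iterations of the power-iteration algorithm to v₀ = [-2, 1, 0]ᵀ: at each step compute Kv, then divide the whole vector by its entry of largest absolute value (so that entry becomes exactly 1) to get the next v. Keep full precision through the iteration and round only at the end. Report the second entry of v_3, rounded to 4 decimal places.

Kv0 = (-13.00000, 7.00000, -4.00000); divide by -13.00000 → v1 = (1.00000, -0.53846, 0.30769)
Kv1 = (7.15385, -3.69231, 3.53846); divide by 7.15385 → v2 = (1.00000, -0.51613, 0.49462)
Kv2 = (7.50538, -3.58065, 4.47312); divide by 7.50538 → v3 = (1.00000, -0.47708, 0.59599)
Requested entry of v3: 333/-698 = -0.4771

-0.4771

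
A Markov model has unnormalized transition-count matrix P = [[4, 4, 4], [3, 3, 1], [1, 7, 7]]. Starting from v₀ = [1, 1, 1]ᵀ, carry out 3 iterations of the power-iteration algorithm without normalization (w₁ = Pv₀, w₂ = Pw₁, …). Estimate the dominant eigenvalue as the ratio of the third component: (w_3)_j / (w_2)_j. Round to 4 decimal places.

w1 = Pv₀ = (4·1 + 4·1 + 4·1; 3·1 + 3·1 + 1·1; 1·1 + 7·1 + 7·1) = (12, 7, 15)
w2 = Pw1 = (4·12 + 4·7 + 4·15; 3·12 + 3·7 + 1·15; 1·12 + 7·7 + 7·15) = (136, 72, 166)
w3 = Pw2 = (1496, 790, 1802)
Ratio at component: 1802 / 166 = 10.8554

λ ≈ 10.8554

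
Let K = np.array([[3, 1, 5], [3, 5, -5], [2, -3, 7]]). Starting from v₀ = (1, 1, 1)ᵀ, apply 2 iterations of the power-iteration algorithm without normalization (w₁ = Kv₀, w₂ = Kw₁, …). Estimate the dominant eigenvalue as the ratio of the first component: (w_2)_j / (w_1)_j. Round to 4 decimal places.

6.6667

w1 = Kv₀ = (9, 3, 6)
w2 = Kw1 = (60, 12, 51)
Ratio at component: 60 / 9 = 6.6667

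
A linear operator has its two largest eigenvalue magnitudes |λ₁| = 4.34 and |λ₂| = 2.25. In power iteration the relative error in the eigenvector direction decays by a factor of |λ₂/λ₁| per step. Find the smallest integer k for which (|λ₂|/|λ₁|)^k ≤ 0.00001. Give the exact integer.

|λ₂/λ₁| = 2.25/4.34 = 0.51843
Need k ≥ ln(0.00001) / ln(0.51843) = -11.5129 / -0.6569 ≈ 17.525
Smallest integer k satisfying the bound: 18

18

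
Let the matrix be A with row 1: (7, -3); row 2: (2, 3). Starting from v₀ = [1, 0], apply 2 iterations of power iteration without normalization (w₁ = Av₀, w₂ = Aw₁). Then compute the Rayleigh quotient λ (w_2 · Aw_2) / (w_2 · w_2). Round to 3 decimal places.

w1 = Av₀ = (7, 2)
w2 = Aw1 = (43, 20)
Aw2 = (241, 146)
w2·Aw2 = 43·241 + 20·146 = 13283; w2·w2 = 43·43 + 20·20 = 2249
λ ≈ 13283/2249 = 5.906

λ ≈ 5.906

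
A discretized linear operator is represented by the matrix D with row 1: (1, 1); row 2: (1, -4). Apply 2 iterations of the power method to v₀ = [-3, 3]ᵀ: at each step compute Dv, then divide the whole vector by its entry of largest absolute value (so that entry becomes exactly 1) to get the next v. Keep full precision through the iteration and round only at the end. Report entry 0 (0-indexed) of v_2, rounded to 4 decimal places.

Dv0 = (0.00000, -15.00000); divide by -15.00000 → v1 = (0.00000, 1.00000)
Dv1 = (1.00000, -4.00000); divide by -4.00000 → v2 = (-0.25000, 1.00000)
Requested entry of v2: -15/60 = -0.2500

-0.2500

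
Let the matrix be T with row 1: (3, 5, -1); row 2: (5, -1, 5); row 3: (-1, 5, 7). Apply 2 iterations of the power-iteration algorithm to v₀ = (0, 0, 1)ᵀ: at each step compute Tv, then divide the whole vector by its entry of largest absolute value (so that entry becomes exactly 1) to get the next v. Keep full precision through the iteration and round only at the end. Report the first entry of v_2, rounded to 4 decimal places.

0.2000

Tv0 = (-1.00000, 5.00000, 7.00000); divide by 7.00000 → v1 = (-0.14286, 0.71429, 1.00000)
Tv1 = (2.14286, 3.57143, 10.71429); divide by 10.71429 → v2 = (0.20000, 0.33333, 1.00000)
Requested entry of v2: 15/75 = 0.2000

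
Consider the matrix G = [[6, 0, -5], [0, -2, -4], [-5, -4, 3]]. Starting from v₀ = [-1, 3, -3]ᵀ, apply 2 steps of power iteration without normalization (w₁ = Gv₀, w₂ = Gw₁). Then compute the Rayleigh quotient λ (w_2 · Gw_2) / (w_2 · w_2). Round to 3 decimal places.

w1 = Gv₀ = (6·(-1) + 0·3 + (-5)·(-3); 0·(-1) + (-2)·3 + (-4)·(-3); (-5)·(-1) + (-4)·3 + 3·(-3)) = (9, 6, -16)
w2 = Gw1 = (6·9 + 0·6 + (-5)·(-16); 0·9 + (-2)·6 + (-4)·(-16); (-5)·9 + (-4)·6 + 3·(-16)) = (134, 52, -117)
Gw2 = (1389, 364, -1229)
w2·Gw2 = 134·1389 + 52·364 + (-117)·(-1229) = 348847; w2·w2 = 134·134 + 52·52 + (-117)·(-117) = 34349
λ ≈ 348847/34349 = 10.156

10.156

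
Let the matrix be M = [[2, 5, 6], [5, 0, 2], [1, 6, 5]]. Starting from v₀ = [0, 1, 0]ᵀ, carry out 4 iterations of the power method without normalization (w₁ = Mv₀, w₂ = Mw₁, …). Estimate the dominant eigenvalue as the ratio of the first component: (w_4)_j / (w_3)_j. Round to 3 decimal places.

λ ≈ 10.538

w1 = Mv₀ = (2·0 + 5·1 + 6·0; 5·0 + 0·1 + 2·0; 1·0 + 6·1 + 5·0) = (5, 0, 6)
w2 = Mw1 = (2·5 + 5·0 + 6·6; 5·5 + 0·0 + 2·6; 1·5 + 6·0 + 5·6) = (46, 37, 35)
w3 = Mw2 = (487, 300, 443)
w4 = Mw3 = (5132, 3321, 4502)
Ratio at component: 5132 / 487 = 10.538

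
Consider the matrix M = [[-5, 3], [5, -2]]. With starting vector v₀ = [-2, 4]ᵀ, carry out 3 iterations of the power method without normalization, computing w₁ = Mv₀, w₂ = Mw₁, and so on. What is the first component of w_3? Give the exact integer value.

1258

w1 = Mv₀ = (22, -18)
w2 = Mw1 = (-164, 146)
w3 = Mw2 = (1258, -1112)
The requested component of w3 is 1258.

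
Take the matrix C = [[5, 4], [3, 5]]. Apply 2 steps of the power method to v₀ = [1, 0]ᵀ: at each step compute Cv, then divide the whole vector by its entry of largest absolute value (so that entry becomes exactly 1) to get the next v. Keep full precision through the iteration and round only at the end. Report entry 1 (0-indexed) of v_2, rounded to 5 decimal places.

0.81081

Cv0 = (5.000000, 3.000000); divide by 5.000000 → v1 = (1.000000, 0.600000)
Cv1 = (7.400000, 6.000000); divide by 7.400000 → v2 = (1.000000, 0.810811)
Requested entry of v2: 30/37 = 0.81081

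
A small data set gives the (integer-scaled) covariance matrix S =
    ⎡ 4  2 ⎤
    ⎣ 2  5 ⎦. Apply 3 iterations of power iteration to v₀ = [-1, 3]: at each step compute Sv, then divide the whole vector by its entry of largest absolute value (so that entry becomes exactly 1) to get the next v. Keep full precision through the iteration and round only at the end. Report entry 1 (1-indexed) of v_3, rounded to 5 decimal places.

Sv0 = (2.000000, 13.000000); divide by 13.000000 → v1 = (0.153846, 1.000000)
Sv1 = (2.615385, 5.307692); divide by 5.307692 → v2 = (0.492754, 1.000000)
Sv2 = (3.971014, 5.985507); divide by 5.985507 → v3 = (0.663438, 1.000000)
Requested entry of v3: 274/413 = 0.66344

0.66344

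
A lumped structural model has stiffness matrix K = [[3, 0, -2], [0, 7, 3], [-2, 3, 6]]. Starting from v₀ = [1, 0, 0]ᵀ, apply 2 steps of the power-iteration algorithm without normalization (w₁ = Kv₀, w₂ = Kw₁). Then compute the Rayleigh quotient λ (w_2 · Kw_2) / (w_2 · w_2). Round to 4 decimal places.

w1 = Kv₀ = (3·1 + 0·0 + (-2)·0; 0·1 + 7·0 + 3·0; (-2)·1 + 3·0 + 6·0) = (3, 0, -2)
w2 = Kw1 = (3·3 + 0·0 + (-2)·(-2); 0·3 + 7·0 + 3·(-2); (-2)·3 + 3·0 + 6·(-2)) = (13, -6, -18)
Kw2 = (75, -96, -152)
w2·Kw2 = 13·75 + (-6)·(-96) + (-18)·(-152) = 4287; w2·w2 = 13·13 + (-6)·(-6) + (-18)·(-18) = 529
λ ≈ 4287/529 = 8.1040

8.1040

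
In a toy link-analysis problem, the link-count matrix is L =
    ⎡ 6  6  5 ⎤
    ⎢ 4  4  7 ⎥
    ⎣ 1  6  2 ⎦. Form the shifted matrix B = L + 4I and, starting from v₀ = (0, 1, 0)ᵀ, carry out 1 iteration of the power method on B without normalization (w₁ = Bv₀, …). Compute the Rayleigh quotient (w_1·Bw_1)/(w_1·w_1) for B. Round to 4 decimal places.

μ ≈ 17.7059

B = L + 4I has rows (10, 6, 5); (4, 8, 7); (1, 6, 6)
w1 = Bv₀ = (10·0 + 6·1 + 5·0; 4·0 + 8·1 + 7·0; 1·0 + 6·1 + 6·0) = (6, 8, 6)
Bw1 = (138, 130, 90)
w1·Bw1 = 2408; w1·w1 = 136; μ ≈ 2408/136 = 17.7059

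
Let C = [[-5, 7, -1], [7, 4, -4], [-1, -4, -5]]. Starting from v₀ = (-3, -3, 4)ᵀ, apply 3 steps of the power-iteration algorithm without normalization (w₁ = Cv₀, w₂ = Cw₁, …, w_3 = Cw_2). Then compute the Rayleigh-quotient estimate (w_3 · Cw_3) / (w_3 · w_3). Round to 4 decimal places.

w1 = Cv₀ = ((-5)·(-3) + 7·(-3) + (-1)·4; 7·(-3) + 4·(-3) + (-4)·4; (-1)·(-3) + (-4)·(-3) + (-5)·4) = (-10, -49, -5)
w2 = Cw1 = ((-5)·(-10) + 7·(-49) + (-1)·(-5); 7·(-10) + 4·(-49) + (-4)·(-5); (-1)·(-10) + (-4)·(-49) + (-5)·(-5)) = (-288, -246, 231)
w3 = Cw2 = (-513, -3924, 117)
Cw3 = (-25020, -19755, 15624)
w3·Cw3 = (-513)·(-25020) + (-3924)·(-19755) + 117·15624 = 92181888; w3·w3 = (-513)·(-513) + (-3924)·(-3924) + 117·117 = 15674634
λ ≈ 92181888/15674634 = 5.8810

λ ≈ 5.8810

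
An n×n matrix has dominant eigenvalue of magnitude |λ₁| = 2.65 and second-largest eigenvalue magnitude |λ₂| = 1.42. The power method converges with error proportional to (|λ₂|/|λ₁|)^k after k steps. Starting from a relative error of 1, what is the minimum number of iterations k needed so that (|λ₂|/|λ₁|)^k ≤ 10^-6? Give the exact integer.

|λ₂/λ₁| = 1.42/2.65 = 0.53585
Need k ≥ ln(10^-6) / ln(0.53585) = -13.8155 / -0.6239 ≈ 22.144
Smallest integer k satisfying the bound: 23

23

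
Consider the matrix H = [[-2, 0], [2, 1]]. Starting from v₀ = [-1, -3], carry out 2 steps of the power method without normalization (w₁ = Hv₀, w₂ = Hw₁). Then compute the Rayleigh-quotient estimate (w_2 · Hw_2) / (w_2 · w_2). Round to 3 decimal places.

w1 = Hv₀ = ((-2)·(-1) + 0·(-3); 2·(-1) + 1·(-3)) = (2, -5)
w2 = Hw1 = ((-2)·2 + 0·(-5); 2·2 + 1·(-5)) = (-4, -1)
Hw2 = (8, -9)
w2·Hw2 = (-4)·8 + (-1)·(-9) = -23; w2·w2 = (-4)·(-4) + (-1)·(-1) = 17
λ ≈ -23/17 = -1.353

λ ≈ -1.353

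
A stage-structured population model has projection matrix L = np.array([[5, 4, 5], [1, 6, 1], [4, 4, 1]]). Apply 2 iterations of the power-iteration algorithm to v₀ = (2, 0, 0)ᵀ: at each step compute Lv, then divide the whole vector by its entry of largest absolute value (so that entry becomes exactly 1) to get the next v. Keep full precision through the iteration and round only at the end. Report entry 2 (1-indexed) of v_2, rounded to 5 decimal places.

0.30612

Lv0 = (10.000000, 2.000000, 8.000000); divide by 10.000000 → v1 = (1.000000, 0.200000, 0.800000)
Lv1 = (9.800000, 3.000000, 5.600000); divide by 9.800000 → v2 = (1.000000, 0.306122, 0.571429)
Requested entry of v2: 30/98 = 0.30612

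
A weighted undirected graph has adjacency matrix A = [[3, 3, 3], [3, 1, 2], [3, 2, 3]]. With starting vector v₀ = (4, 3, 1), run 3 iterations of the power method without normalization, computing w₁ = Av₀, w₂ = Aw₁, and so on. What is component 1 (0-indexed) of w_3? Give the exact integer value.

1027

w1 = Av₀ = (3·4 + 3·3 + 3·1; 3·4 + 1·3 + 2·1; 3·4 + 2·3 + 3·1) = (24, 17, 21)
w2 = Aw1 = (3·24 + 3·17 + 3·21; 3·24 + 1·17 + 2·21; 3·24 + 2·17 + 3·21) = (186, 131, 169)
w3 = Aw2 = (1458, 1027, 1327)
The requested component of w3 is 1027.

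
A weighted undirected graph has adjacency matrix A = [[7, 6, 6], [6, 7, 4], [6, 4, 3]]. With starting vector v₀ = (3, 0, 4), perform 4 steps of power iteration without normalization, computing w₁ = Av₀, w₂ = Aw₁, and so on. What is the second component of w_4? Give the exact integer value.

176616

w1 = Av₀ = (7·3 + 6·0 + 6·4; 6·3 + 7·0 + 4·4; 6·3 + 4·0 + 3·4) = (45, 34, 30)
w2 = Aw1 = (7·45 + 6·34 + 6·30; 6·45 + 7·34 + 4·30; 6·45 + 4·34 + 3·30) = (699, 628, 496)
w3 = Aw2 = (11637, 10574, 8194)
w4 = Aw3 = (194067, 176616, 136700)
The requested component of w4 is 176616.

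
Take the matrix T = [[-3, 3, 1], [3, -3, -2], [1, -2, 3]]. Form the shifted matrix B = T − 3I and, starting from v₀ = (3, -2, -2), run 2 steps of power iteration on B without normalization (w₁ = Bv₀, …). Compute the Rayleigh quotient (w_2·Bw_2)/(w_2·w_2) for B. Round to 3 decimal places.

-9.477

B = T − 3I has rows (-6, 3, 1); (3, -6, -2); (1, -2, 0)
w1 = Bv₀ = (-26, 25, 7)
w2 = Bw1 = (238, -242, -76)
Bw2 = (-2230, 2318, 722)
w2·Bw2 = -1146568; w2·w2 = 120984; μ ≈ -1146568/120984 = -9.477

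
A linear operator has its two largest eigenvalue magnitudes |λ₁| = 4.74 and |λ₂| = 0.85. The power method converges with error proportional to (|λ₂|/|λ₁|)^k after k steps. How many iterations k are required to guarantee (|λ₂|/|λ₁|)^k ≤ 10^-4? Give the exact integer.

|λ₂/λ₁| = 0.85/4.74 = 0.17932
Need k ≥ ln(10^-4) / ln(0.17932) = -9.2103 / -1.7186 ≈ 5.359
Smallest integer k satisfying the bound: 6

6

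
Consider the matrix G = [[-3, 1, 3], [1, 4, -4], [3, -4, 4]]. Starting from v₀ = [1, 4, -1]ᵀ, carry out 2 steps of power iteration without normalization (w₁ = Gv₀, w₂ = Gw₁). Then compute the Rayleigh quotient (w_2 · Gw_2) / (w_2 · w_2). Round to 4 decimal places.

w1 = Gv₀ = ((-3)·1 + 1·4 + 3·(-1); 1·1 + 4·4 + (-4)·(-1); 3·1 + (-4)·4 + 4·(-1)) = (-2, 21, -17)
w2 = Gw1 = ((-3)·(-2) + 1·21 + 3·(-17); 1·(-2) + 4·21 + (-4)·(-17); 3·(-2) + (-4)·21 + 4·(-17)) = (-24, 150, -158)
Gw2 = (-252, 1208, -1304)
w2·Gw2 = (-24)·(-252) + 150·1208 + (-158)·(-1304) = 393280; w2·w2 = (-24)·(-24) + 150·150 + (-158)·(-158) = 48040
λ ≈ 393280/48040 = 8.1865

8.1865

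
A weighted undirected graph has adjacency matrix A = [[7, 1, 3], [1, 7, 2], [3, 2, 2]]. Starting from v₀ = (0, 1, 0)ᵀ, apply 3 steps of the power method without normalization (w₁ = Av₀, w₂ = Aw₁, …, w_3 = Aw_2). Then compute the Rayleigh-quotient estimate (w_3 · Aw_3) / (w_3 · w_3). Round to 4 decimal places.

λ ≈ 9.3015

w1 = Av₀ = (7·0 + 1·1 + 3·0; 1·0 + 7·1 + 2·0; 3·0 + 2·1 + 2·0) = (1, 7, 2)
w2 = Aw1 = (7·1 + 1·7 + 3·2; 1·1 + 7·7 + 2·2; 3·1 + 2·7 + 2·2) = (20, 54, 21)
w3 = Aw2 = (257, 440, 210)
Aw3 = (2869, 3757, 2071)
w3·Aw3 = 257·2869 + 440·3757 + 210·2071 = 2825323; w3·w3 = 257·257 + 440·440 + 210·210 = 303749
λ ≈ 2825323/303749 = 9.3015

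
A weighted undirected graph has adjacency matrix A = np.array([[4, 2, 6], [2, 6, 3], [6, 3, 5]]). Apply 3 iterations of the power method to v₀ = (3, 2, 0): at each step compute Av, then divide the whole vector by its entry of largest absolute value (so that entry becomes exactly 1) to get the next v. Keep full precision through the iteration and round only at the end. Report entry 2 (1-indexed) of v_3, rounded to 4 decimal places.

Av0 = (16.00000, 18.00000, 24.00000); divide by 24.00000 → v1 = (0.66667, 0.75000, 1.00000)
Av1 = (10.16667, 8.83333, 11.25000); divide by 11.25000 → v2 = (0.90370, 0.78519, 1.00000)
Av2 = (11.18519, 9.51852, 12.77778); divide by 12.77778 → v3 = (0.87536, 0.74493, 1.00000)
Requested entry of v3: 2570/3450 = 0.7449

0.7449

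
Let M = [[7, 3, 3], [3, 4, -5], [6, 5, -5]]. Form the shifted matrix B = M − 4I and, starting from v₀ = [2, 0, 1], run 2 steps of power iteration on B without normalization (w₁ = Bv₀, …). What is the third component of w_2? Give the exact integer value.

B = M − 4I has rows (3, 3, 3); (3, 0, -5); (6, 5, -9)
w1 = Bv₀ = (9, 1, 3)
w2 = Bw1 = (39, 12, 32)
Requested component of w2: 32

32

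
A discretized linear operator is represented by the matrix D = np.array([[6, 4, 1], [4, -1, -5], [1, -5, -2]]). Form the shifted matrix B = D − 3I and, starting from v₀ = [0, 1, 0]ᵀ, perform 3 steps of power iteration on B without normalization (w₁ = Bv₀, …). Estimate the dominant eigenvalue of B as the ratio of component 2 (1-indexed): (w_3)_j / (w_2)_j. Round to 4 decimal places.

B = D − 3I has rows (3, 4, 1); (4, -4, -5); (1, -5, -5)
w1 = Bv₀ = (3·0 + 4·1 + 1·0; 4·0 + (-4)·1 + (-5)·0; 1·0 + (-5)·1 + (-5)·0) = (4, -4, -5)
w2 = Bw1 = (3·4 + 4·(-4) + 1·(-5); 4·4 + (-4)·(-4) + (-5)·(-5); 1·4 + (-5)·(-4) + (-5)·(-5)) = (-9, 57, 49)
w3 = Bw2 = (250, -509, -539)
Ratio: -509/57 = -8.9298

μ ≈ -8.9298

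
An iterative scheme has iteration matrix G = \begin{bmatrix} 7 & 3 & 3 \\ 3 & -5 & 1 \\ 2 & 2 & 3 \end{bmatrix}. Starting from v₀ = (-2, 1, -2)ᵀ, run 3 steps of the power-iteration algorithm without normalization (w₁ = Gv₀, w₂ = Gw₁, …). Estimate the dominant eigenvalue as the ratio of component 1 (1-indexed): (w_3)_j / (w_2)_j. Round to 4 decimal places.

8.2857

w1 = Gv₀ = (-17, -13, -8)
w2 = Gw1 = (-182, 6, -84)
w3 = Gw2 = (-1508, -660, -604)
Ratio at component: -1508 / -182 = 8.2857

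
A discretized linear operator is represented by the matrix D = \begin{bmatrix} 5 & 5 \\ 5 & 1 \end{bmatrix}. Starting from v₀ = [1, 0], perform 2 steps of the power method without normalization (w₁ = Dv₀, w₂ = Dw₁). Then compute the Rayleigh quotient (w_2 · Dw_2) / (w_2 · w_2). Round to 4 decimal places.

w1 = Dv₀ = (5, 5)
w2 = Dw1 = (50, 30)
Dw2 = (400, 280)
w2·Dw2 = 50·400 + 30·280 = 28400; w2·w2 = 50·50 + 30·30 = 3400
λ ≈ 28400/3400 = 8.3529

8.3529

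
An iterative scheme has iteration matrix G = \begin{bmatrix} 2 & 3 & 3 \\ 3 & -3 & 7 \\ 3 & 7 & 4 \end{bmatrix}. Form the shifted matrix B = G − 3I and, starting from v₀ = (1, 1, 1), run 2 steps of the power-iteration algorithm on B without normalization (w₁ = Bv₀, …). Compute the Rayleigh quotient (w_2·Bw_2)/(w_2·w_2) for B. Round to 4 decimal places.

B = G − 3I has rows (-1, 3, 3); (3, -6, 7); (3, 7, 1)
w1 = Bv₀ = (5, 4, 11)
w2 = Bw1 = (40, 68, 54)
Bw2 = (326, 90, 650)
w2·Bw2 = 54260; w2·w2 = 9140; μ ≈ 54260/9140 = 5.9365

5.9365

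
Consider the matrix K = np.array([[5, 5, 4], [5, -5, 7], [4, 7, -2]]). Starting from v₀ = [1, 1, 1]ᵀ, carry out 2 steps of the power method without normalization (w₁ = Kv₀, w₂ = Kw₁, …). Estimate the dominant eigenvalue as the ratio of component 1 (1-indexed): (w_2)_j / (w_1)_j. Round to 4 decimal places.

w1 = Kv₀ = (5·1 + 5·1 + 4·1; 5·1 + (-5)·1 + 7·1; 4·1 + 7·1 + (-2)·1) = (14, 7, 9)
w2 = Kw1 = (5·14 + 5·7 + 4·9; 5·14 + (-5)·7 + 7·9; 4·14 + 7·7 + (-2)·9) = (141, 98, 87)
Ratio at component: 141 / 14 = 10.0714

10.0714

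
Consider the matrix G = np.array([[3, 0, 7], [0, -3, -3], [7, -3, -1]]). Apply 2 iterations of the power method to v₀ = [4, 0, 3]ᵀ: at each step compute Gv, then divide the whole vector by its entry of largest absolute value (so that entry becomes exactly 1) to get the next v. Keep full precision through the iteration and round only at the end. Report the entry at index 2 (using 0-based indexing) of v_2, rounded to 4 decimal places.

0.8504

Gv0 = (33.00000, -9.00000, 25.00000); divide by 33.00000 → v1 = (1.00000, -0.27273, 0.75758)
Gv1 = (8.30303, -1.45455, 7.06061); divide by 8.30303 → v2 = (1.00000, -0.17518, 0.85036)
Requested entry of v2: 233/274 = 0.8504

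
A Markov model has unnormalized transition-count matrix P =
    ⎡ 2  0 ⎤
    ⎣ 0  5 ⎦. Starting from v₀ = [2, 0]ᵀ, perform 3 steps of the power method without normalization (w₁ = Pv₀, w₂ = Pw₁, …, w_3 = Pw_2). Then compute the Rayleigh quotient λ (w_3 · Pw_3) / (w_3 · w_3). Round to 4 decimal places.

w1 = Pv₀ = (4, 0)
w2 = Pw1 = (8, 0)
w3 = Pw2 = (16, 0)
Pw3 = (32, 0)
w3·Pw3 = 16·32 + 0·0 = 512; w3·w3 = 16·16 + 0·0 = 256
λ ≈ 512/256 = 2.0000

2.0000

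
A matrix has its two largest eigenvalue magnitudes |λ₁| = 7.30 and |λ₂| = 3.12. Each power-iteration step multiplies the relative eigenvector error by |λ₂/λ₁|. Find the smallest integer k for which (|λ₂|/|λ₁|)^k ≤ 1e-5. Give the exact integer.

14

|λ₂/λ₁| = 3.12/7.30 = 0.42740
Need k ≥ ln(1e-5) / ln(0.42740) = -11.5129 / -0.8500 ≈ 13.544
Smallest integer k satisfying the bound: 14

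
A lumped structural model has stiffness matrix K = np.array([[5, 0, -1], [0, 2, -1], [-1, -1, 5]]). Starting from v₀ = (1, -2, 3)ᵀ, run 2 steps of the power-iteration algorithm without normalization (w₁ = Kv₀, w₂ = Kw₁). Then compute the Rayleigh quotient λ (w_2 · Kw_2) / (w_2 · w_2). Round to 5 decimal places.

w1 = Kv₀ = (5·1 + 0·(-2) + (-1)·3; 0·1 + 2·(-2) + (-1)·3; (-1)·1 + (-1)·(-2) + 5·3) = (2, -7, 16)
w2 = Kw1 = (5·2 + 0·(-7) + (-1)·16; 0·2 + 2·(-7) + (-1)·16; (-1)·2 + (-1)·(-7) + 5·16) = (-6, -30, 85)
Kw2 = (-115, -145, 461)
w2·Kw2 = (-6)·(-115) + (-30)·(-145) + 85·461 = 44225; w2·w2 = (-6)·(-6) + (-30)·(-30) + 85·85 = 8161
λ ≈ 44225/8161 = 5.41907

λ ≈ 5.41907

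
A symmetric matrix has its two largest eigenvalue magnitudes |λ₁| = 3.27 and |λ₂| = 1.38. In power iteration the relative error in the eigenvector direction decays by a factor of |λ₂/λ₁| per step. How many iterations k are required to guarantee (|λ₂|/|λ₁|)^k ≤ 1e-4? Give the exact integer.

|λ₂/λ₁| = 1.38/3.27 = 0.42202
Need k ≥ ln(1e-4) / ln(0.42202) = -9.2103 / -0.8627 ≈ 10.676
Smallest integer k satisfying the bound: 11

11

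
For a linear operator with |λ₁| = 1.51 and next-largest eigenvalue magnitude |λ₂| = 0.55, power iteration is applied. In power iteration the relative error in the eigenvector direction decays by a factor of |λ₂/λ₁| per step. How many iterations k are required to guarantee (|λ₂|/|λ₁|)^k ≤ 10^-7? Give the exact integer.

16

|λ₂/λ₁| = 0.55/1.51 = 0.36424
Need k ≥ ln(10^-7) / ln(0.36424) = -16.1181 / -1.0099 ≈ 15.959
Smallest integer k satisfying the bound: 16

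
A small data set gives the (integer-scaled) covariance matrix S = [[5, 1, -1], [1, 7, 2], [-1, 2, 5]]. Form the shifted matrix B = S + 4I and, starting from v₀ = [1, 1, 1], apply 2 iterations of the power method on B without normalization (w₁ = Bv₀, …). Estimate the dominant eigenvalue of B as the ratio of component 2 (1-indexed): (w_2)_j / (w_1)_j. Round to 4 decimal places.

B = S + 4I has rows (9, 1, -1); (1, 11, 2); (-1, 2, 9)
w1 = Bv₀ = (9·1 + 1·1 + (-1)·1; 1·1 + 11·1 + 2·1; (-1)·1 + 2·1 + 9·1) = (9, 14, 10)
w2 = Bw1 = (9·9 + 1·14 + (-1)·10; 1·9 + 11·14 + 2·10; (-1)·9 + 2·14 + 9·10) = (85, 183, 109)
Ratio: 183/14 = 13.0714

μ ≈ 13.0714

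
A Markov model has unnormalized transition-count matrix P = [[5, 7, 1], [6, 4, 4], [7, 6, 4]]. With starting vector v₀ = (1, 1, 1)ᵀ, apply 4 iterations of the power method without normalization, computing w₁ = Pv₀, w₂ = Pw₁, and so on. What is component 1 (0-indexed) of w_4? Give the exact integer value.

w1 = Pv₀ = (5·1 + 7·1 + 1·1; 6·1 + 4·1 + 4·1; 7·1 + 6·1 + 4·1) = (13, 14, 17)
w2 = Pw1 = (5·13 + 7·14 + 1·17; 6·13 + 4·14 + 4·17; 7·13 + 6·14 + 4·17) = (180, 202, 243)
w3 = Pw2 = (2557, 2860, 3444)
w4 = Pw3 = (36249, 40558, 48835)
The requested component of w4 is 40558.

40558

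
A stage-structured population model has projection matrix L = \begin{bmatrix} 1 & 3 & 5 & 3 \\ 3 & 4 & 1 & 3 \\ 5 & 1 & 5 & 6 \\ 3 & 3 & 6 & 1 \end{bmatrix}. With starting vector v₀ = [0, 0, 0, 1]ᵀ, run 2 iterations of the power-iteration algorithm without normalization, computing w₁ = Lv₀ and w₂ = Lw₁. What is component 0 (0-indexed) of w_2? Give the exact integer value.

45

w1 = Lv₀ = (3, 3, 6, 1)
w2 = Lw1 = (45, 30, 54, 55)
The requested component of w2 is 45.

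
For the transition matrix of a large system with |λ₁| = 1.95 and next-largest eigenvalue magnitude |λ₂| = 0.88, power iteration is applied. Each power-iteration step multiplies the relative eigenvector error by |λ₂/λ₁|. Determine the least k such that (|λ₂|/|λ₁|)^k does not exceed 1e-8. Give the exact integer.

24

|λ₂/λ₁| = 0.88/1.95 = 0.45128
Need k ≥ ln(1e-8) / ln(0.45128) = -18.4207 / -0.7957 ≈ 23.151
Smallest integer k satisfying the bound: 24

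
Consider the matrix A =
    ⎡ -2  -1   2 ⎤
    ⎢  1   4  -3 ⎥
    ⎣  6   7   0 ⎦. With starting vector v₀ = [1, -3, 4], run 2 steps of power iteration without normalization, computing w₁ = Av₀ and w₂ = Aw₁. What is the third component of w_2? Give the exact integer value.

-107

w1 = Av₀ = ((-2)·1 + (-1)·(-3) + 2·4; 1·1 + 4·(-3) + (-3)·4; 6·1 + 7·(-3) + 0·4) = (9, -23, -15)
w2 = Aw1 = ((-2)·9 + (-1)·(-23) + 2·(-15); 1·9 + 4·(-23) + (-3)·(-15); 6·9 + 7·(-23) + 0·(-15)) = (-25, -38, -107)
The requested component of w2 is -107.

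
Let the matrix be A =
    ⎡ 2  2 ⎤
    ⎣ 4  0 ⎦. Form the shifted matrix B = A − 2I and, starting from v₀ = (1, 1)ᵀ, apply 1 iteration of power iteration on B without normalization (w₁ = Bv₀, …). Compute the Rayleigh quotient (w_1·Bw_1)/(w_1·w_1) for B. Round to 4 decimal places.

B = A − 2I has rows (0, 2); (4, -2)
w1 = Bv₀ = (0·1 + 2·1; 4·1 + (-2)·1) = (2, 2)
Bw1 = (4, 4)
w1·Bw1 = 16; w1·w1 = 8; μ ≈ 16/8 = 2.0000

μ ≈ 2.0000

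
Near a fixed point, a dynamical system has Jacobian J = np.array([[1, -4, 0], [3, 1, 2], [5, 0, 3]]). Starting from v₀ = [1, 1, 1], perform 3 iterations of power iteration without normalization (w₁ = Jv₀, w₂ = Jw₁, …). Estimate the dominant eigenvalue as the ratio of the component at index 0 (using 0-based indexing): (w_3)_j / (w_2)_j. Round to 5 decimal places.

λ ≈ 2.92593

w1 = Jv₀ = (-3, 6, 8)
w2 = Jw1 = (-27, 13, 9)
w3 = Jw2 = (-79, -50, -108)
Ratio at component: -79 / -27 = 2.92593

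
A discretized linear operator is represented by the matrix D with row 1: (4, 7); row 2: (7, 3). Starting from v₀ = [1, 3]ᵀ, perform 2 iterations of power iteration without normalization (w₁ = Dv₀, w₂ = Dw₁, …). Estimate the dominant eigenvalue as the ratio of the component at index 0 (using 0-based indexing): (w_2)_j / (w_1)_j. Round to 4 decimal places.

8.4800

w1 = Dv₀ = (25, 16)
w2 = Dw1 = (212, 223)
Ratio at component: 212 / 25 = 8.4800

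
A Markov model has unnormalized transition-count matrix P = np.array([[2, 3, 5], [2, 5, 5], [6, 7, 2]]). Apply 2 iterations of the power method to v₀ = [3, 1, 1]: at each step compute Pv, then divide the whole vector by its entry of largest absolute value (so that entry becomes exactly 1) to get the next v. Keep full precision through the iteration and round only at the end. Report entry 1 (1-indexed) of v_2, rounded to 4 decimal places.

0.8440

Pv0 = (14.00000, 16.00000, 27.00000); divide by 27.00000 → v1 = (0.51852, 0.59259, 1.00000)
Pv1 = (7.81481, 9.00000, 9.25926); divide by 9.25926 → v2 = (0.84400, 0.97200, 1.00000)
Requested entry of v2: 211/250 = 0.8440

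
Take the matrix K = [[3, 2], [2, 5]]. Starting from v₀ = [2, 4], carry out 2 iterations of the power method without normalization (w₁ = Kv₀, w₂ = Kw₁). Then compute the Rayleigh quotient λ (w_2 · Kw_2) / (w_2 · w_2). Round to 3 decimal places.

w1 = Kv₀ = (3·2 + 2·4; 2·2 + 5·4) = (14, 24)
w2 = Kw1 = (3·14 + 2·24; 2·14 + 5·24) = (90, 148)
Kw2 = (566, 920)
w2·Kw2 = 90·566 + 148·920 = 187100; w2·w2 = 90·90 + 148·148 = 30004
λ ≈ 187100/30004 = 6.236

6.236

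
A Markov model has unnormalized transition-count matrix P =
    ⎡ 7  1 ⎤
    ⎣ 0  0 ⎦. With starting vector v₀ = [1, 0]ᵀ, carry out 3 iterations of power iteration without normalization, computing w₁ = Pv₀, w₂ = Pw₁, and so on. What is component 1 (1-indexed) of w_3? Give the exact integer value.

w1 = Pv₀ = (7, 0)
w2 = Pw1 = (49, 0)
w3 = Pw2 = (343, 0)
The requested component of w3 is 343.

343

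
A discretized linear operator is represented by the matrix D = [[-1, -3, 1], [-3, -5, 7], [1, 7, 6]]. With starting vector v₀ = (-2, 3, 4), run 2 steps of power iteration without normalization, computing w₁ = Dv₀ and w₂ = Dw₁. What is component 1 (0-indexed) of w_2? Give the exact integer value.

w1 = Dv₀ = ((-1)·(-2) + (-3)·3 + 1·4; (-3)·(-2) + (-5)·3 + 7·4; 1·(-2) + 7·3 + 6·4) = (-3, 19, 43)
w2 = Dw1 = ((-1)·(-3) + (-3)·19 + 1·43; (-3)·(-3) + (-5)·19 + 7·43; 1·(-3) + 7·19 + 6·43) = (-11, 215, 388)
The requested component of w2 is 215.

215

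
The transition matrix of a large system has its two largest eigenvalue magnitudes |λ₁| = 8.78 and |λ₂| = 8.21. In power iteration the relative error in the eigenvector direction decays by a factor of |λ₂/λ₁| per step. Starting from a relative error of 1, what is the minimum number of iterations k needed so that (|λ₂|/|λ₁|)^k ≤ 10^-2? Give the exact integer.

|λ₂/λ₁| = 8.21/8.78 = 0.93508
Need k ≥ ln(10^-2) / ln(0.93508) = -4.6052 / -0.0671 ≈ 68.607
Smallest integer k satisfying the bound: 69

69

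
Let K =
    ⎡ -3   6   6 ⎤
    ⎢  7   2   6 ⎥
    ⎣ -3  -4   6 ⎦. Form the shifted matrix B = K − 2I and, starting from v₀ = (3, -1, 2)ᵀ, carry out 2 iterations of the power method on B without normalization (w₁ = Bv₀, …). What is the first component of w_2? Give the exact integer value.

261

B = K − 2I has rows (-5, 6, 6); (7, 0, 6); (-3, -4, 4)
w1 = Bv₀ = (-9, 33, 3)
w2 = Bw1 = (261, -45, -93)
Requested component of w2: 261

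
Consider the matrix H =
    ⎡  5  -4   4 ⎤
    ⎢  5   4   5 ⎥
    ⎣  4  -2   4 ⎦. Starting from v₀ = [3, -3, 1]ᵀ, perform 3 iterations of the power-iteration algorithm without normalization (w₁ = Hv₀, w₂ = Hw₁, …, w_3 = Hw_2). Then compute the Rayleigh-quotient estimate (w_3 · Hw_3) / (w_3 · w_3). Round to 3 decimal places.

5.507

w1 = Hv₀ = (5·3 + (-4)·(-3) + 4·1; 5·3 + 4·(-3) + 5·1; 4·3 + (-2)·(-3) + 4·1) = (31, 8, 22)
w2 = Hw1 = (5·31 + (-4)·8 + 4·22; 5·31 + 4·8 + 5·22; 4·31 + (-2)·8 + 4·22) = (211, 297, 196)
w3 = Hw2 = (651, 3223, 1034)
Hw3 = (-5501, 21317, 294)
w3·Hw3 = 651·(-5501) + 3223·21317 + 1034·294 = 65427536; w3·w3 = 651·651 + 3223·3223 + 1034·1034 = 11880686
λ ≈ 65427536/11880686 = 5.507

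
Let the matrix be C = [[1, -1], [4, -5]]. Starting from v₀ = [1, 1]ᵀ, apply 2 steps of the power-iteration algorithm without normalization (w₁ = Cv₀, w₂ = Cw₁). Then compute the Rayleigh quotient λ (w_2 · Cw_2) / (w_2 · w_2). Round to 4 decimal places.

w1 = Cv₀ = (1·1 + (-1)·1; 4·1 + (-5)·1) = (0, -1)
w2 = Cw1 = (1·0 + (-1)·(-1); 4·0 + (-5)·(-1)) = (1, 5)
Cw2 = (-4, -21)
w2·Cw2 = 1·(-4) + 5·(-21) = -109; w2·w2 = 1·1 + 5·5 = 26
λ ≈ -109/26 = -4.1923

-4.1923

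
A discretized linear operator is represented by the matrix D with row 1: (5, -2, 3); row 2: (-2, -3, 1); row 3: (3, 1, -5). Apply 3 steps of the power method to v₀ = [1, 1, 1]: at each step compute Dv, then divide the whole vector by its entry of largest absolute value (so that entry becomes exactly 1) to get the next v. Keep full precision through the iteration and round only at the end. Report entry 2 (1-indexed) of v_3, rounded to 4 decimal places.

-0.2051

Dv0 = (6.00000, -4.00000, -1.00000); divide by 6.00000 → v1 = (1.00000, -0.66667, -0.16667)
Dv1 = (5.83333, -0.16667, 3.16667); divide by 5.83333 → v2 = (1.00000, -0.02857, 0.54286)
Dv2 = (6.68571, -1.37143, 0.25714); divide by 6.68571 → v3 = (1.00000, -0.20513, 0.03846)
Requested entry of v3: -48/234 = -0.2051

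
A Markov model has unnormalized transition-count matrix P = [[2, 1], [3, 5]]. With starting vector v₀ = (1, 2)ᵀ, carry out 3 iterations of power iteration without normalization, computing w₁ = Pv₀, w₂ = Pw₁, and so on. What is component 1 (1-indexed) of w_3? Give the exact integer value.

119

w1 = Pv₀ = (4, 13)
w2 = Pw1 = (21, 77)
w3 = Pw2 = (119, 448)
The requested component of w3 is 119.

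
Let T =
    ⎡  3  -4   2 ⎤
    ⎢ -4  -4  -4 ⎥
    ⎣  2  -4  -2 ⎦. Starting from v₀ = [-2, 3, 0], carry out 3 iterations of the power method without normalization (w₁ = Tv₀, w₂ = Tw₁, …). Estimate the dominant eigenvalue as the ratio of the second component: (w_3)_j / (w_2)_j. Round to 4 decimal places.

λ ≈ -2.4737

w1 = Tv₀ = (3·(-2) + (-4)·3 + 2·0; (-4)·(-2) + (-4)·3 + (-4)·0; 2·(-2) + (-4)·3 + (-2)·0) = (-18, -4, -16)
w2 = Tw1 = (3·(-18) + (-4)·(-4) + 2·(-16); (-4)·(-18) + (-4)·(-4) + (-4)·(-16); 2·(-18) + (-4)·(-4) + (-2)·(-16)) = (-70, 152, 12)
w3 = Tw2 = (-794, -376, -772)
Ratio at component: -376 / 152 = -2.4737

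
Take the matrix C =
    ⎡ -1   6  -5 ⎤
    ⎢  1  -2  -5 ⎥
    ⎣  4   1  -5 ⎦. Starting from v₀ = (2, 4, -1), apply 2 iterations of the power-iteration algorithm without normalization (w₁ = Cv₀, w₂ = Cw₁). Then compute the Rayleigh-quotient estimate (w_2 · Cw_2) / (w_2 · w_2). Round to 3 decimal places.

1.776

w1 = Cv₀ = (27, -1, 17)
w2 = Cw1 = (-118, -56, 22)
Cw2 = (-328, -116, -638)
w2·Cw2 = (-118)·(-328) + (-56)·(-116) + 22·(-638) = 31164; w2·w2 = (-118)·(-118) + (-56)·(-56) + 22·22 = 17544
λ ≈ 31164/17544 = 1.776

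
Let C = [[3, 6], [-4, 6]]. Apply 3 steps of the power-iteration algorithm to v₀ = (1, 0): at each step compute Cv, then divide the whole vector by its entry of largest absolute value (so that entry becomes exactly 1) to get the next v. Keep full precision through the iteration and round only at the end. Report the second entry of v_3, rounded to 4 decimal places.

0.5977

Cv0 = (3.00000, -4.00000); divide by -4.00000 → v1 = (-0.75000, 1.00000)
Cv1 = (3.75000, 9.00000); divide by 9.00000 → v2 = (0.41667, 1.00000)
Cv2 = (7.25000, 4.33333); divide by 7.25000 → v3 = (1.00000, 0.59770)
Requested entry of v3: -156/-261 = 0.5977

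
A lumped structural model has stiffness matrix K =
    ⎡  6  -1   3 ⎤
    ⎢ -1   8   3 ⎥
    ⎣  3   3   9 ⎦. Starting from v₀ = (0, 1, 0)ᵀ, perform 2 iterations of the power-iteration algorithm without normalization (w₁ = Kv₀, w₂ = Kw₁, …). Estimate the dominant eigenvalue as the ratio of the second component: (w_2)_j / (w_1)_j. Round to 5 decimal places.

λ ≈ 9.25000

w1 = Kv₀ = (6·0 + (-1)·1 + 3·0; (-1)·0 + 8·1 + 3·0; 3·0 + 3·1 + 9·0) = (-1, 8, 3)
w2 = Kw1 = (6·(-1) + (-1)·8 + 3·3; (-1)·(-1) + 8·8 + 3·3; 3·(-1) + 3·8 + 9·3) = (-5, 74, 48)
Ratio at component: 74 / 8 = 9.25000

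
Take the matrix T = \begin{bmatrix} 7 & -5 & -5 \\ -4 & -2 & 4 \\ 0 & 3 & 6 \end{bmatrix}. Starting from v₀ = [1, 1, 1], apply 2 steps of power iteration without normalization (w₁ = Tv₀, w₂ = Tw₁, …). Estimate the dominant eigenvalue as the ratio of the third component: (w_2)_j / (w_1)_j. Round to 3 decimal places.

w1 = Tv₀ = (-3, -2, 9)
w2 = Tw1 = (-56, 52, 48)
Ratio at component: 48 / 9 = 5.333

5.333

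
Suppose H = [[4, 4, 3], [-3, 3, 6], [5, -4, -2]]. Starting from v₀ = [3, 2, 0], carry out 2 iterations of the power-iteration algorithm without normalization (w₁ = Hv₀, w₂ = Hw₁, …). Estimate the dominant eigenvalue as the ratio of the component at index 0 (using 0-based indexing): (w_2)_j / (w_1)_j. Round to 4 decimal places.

w1 = Hv₀ = (20, -3, 7)
w2 = Hw1 = (89, -27, 98)
Ratio at component: 89 / 20 = 4.4500

λ ≈ 4.4500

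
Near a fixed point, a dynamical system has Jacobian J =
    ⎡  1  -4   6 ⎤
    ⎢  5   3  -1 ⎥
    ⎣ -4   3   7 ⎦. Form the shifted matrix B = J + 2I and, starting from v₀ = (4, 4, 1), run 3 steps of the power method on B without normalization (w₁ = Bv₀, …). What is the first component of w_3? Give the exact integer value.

B = J + 2I has rows (3, -4, 6); (5, 5, -1); (-4, 3, 9)
w1 = Bv₀ = (3·4 + (-4)·4 + 6·1; 5·4 + 5·4 + (-1)·1; (-4)·4 + 3·4 + 9·1) = (2, 39, 5)
w2 = Bw1 = (3·2 + (-4)·39 + 6·5; 5·2 + 5·39 + (-1)·5; (-4)·2 + 3·39 + 9·5) = (-120, 200, 154)
w3 = Bw2 = (-236, 246, 2466)
Requested component of w3: -236

-236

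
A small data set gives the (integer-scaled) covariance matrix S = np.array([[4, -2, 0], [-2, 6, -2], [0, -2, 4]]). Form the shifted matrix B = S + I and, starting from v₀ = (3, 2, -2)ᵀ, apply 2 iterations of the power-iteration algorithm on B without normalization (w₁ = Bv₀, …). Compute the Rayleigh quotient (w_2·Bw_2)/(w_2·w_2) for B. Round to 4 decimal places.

B = S + I has rows (5, -2, 0); (-2, 7, -2); (0, -2, 5)
w1 = Bv₀ = (11, 12, -14)
w2 = Bw1 = (31, 90, -94)
Bw2 = (-25, 756, -650)
w2·Bw2 = 128365; w2·w2 = 17897; μ ≈ 128365/17897 = 7.1724

μ ≈ 7.1724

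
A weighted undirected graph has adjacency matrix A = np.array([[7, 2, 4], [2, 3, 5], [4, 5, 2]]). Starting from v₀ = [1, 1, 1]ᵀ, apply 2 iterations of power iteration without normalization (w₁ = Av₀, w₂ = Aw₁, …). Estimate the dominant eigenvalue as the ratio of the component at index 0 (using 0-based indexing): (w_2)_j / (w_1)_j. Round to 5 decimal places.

w1 = Av₀ = (7·1 + 2·1 + 4·1; 2·1 + 3·1 + 5·1; 4·1 + 5·1 + 2·1) = (13, 10, 11)
w2 = Aw1 = (7·13 + 2·10 + 4·11; 2·13 + 3·10 + 5·11; 4·13 + 5·10 + 2·11) = (155, 111, 124)
Ratio at component: 155 / 13 = 11.92308

11.92308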